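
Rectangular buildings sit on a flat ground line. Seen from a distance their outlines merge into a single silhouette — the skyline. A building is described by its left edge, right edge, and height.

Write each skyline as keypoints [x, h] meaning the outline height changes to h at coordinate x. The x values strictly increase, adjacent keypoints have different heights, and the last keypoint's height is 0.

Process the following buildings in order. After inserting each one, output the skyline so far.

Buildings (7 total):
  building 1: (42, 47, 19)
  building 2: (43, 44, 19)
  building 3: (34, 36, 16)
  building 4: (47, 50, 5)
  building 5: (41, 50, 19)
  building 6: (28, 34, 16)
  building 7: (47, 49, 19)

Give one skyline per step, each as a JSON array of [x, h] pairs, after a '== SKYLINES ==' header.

== SKYLINES ==
[[42,19],[47,0]]
[[42,19],[47,0]]
[[34,16],[36,0],[42,19],[47,0]]
[[34,16],[36,0],[42,19],[47,5],[50,0]]
[[34,16],[36,0],[41,19],[50,0]]
[[28,16],[36,0],[41,19],[50,0]]
[[28,16],[36,0],[41,19],[50,0]]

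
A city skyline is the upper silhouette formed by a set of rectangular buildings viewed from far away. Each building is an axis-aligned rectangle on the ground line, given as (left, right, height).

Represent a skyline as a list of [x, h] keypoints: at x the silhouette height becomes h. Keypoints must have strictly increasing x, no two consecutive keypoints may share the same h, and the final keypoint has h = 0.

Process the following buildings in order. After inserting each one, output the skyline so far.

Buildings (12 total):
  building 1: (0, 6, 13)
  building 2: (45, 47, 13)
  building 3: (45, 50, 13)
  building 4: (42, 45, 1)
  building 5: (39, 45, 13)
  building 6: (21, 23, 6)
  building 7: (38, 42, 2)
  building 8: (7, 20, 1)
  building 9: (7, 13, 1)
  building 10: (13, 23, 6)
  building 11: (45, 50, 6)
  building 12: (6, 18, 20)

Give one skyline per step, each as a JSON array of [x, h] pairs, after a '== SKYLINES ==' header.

== SKYLINES ==
[[0,13],[6,0]]
[[0,13],[6,0],[45,13],[47,0]]
[[0,13],[6,0],[45,13],[50,0]]
[[0,13],[6,0],[42,1],[45,13],[50,0]]
[[0,13],[6,0],[39,13],[50,0]]
[[0,13],[6,0],[21,6],[23,0],[39,13],[50,0]]
[[0,13],[6,0],[21,6],[23,0],[38,2],[39,13],[50,0]]
[[0,13],[6,0],[7,1],[20,0],[21,6],[23,0],[38,2],[39,13],[50,0]]
[[0,13],[6,0],[7,1],[20,0],[21,6],[23,0],[38,2],[39,13],[50,0]]
[[0,13],[6,0],[7,1],[13,6],[23,0],[38,2],[39,13],[50,0]]
[[0,13],[6,0],[7,1],[13,6],[23,0],[38,2],[39,13],[50,0]]
[[0,13],[6,20],[18,6],[23,0],[38,2],[39,13],[50,0]]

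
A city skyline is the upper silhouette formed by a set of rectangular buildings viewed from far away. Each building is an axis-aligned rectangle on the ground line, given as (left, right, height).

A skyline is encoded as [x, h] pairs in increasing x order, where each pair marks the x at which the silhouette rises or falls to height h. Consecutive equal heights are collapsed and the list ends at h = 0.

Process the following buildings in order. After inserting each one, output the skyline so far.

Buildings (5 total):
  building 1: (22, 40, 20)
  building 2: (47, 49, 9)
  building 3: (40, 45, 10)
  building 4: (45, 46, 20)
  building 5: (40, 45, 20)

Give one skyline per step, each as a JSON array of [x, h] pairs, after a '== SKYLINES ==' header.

== SKYLINES ==
[[22,20],[40,0]]
[[22,20],[40,0],[47,9],[49,0]]
[[22,20],[40,10],[45,0],[47,9],[49,0]]
[[22,20],[40,10],[45,20],[46,0],[47,9],[49,0]]
[[22,20],[46,0],[47,9],[49,0]]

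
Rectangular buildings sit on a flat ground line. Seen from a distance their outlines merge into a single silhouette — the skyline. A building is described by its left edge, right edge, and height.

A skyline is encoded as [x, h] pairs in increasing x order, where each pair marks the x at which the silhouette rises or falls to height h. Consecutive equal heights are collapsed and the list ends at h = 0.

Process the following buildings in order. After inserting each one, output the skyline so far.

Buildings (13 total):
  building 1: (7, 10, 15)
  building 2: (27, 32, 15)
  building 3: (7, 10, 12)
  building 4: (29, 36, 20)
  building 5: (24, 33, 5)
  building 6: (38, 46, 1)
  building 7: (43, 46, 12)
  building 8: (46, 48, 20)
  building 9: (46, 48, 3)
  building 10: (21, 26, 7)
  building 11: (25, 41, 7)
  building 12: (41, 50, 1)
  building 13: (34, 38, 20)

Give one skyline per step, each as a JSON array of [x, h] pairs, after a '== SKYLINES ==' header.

== SKYLINES ==
[[7,15],[10,0]]
[[7,15],[10,0],[27,15],[32,0]]
[[7,15],[10,0],[27,15],[32,0]]
[[7,15],[10,0],[27,15],[29,20],[36,0]]
[[7,15],[10,0],[24,5],[27,15],[29,20],[36,0]]
[[7,15],[10,0],[24,5],[27,15],[29,20],[36,0],[38,1],[46,0]]
[[7,15],[10,0],[24,5],[27,15],[29,20],[36,0],[38,1],[43,12],[46,0]]
[[7,15],[10,0],[24,5],[27,15],[29,20],[36,0],[38,1],[43,12],[46,20],[48,0]]
[[7,15],[10,0],[24,5],[27,15],[29,20],[36,0],[38,1],[43,12],[46,20],[48,0]]
[[7,15],[10,0],[21,7],[26,5],[27,15],[29,20],[36,0],[38,1],[43,12],[46,20],[48,0]]
[[7,15],[10,0],[21,7],[27,15],[29,20],[36,7],[41,1],[43,12],[46,20],[48,0]]
[[7,15],[10,0],[21,7],[27,15],[29,20],[36,7],[41,1],[43,12],[46,20],[48,1],[50,0]]
[[7,15],[10,0],[21,7],[27,15],[29,20],[38,7],[41,1],[43,12],[46,20],[48,1],[50,0]]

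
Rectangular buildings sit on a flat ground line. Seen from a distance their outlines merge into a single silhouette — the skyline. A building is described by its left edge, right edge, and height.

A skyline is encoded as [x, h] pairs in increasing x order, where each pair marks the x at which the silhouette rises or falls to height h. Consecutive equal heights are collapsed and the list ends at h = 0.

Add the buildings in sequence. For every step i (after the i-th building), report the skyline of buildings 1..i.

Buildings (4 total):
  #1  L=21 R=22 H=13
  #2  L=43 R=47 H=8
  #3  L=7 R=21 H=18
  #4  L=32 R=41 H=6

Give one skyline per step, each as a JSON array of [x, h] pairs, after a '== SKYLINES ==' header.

== SKYLINES ==
[[21,13],[22,0]]
[[21,13],[22,0],[43,8],[47,0]]
[[7,18],[21,13],[22,0],[43,8],[47,0]]
[[7,18],[21,13],[22,0],[32,6],[41,0],[43,8],[47,0]]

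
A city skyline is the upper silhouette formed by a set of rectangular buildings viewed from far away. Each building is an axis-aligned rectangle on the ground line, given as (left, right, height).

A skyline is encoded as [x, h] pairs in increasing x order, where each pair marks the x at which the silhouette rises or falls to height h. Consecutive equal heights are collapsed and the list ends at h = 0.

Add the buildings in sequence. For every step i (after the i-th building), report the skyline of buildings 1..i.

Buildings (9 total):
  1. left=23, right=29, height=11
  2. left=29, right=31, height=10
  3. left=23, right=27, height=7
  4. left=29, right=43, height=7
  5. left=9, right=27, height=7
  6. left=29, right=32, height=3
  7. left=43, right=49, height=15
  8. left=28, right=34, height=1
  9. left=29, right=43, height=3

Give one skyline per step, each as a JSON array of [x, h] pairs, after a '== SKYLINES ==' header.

== SKYLINES ==
[[23,11],[29,0]]
[[23,11],[29,10],[31,0]]
[[23,11],[29,10],[31,0]]
[[23,11],[29,10],[31,7],[43,0]]
[[9,7],[23,11],[29,10],[31,7],[43,0]]
[[9,7],[23,11],[29,10],[31,7],[43,0]]
[[9,7],[23,11],[29,10],[31,7],[43,15],[49,0]]
[[9,7],[23,11],[29,10],[31,7],[43,15],[49,0]]
[[9,7],[23,11],[29,10],[31,7],[43,15],[49,0]]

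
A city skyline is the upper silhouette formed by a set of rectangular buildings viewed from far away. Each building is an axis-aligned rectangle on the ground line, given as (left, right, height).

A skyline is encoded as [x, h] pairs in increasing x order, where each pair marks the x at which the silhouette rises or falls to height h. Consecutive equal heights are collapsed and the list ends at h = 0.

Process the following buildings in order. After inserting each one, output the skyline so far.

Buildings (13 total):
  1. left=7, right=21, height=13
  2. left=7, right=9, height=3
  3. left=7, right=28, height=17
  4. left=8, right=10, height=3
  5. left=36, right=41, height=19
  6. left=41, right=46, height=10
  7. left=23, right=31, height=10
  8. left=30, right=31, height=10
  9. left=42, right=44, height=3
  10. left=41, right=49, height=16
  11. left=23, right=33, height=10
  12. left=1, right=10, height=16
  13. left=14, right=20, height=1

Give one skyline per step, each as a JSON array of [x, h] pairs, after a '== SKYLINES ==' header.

== SKYLINES ==
[[7,13],[21,0]]
[[7,13],[21,0]]
[[7,17],[28,0]]
[[7,17],[28,0]]
[[7,17],[28,0],[36,19],[41,0]]
[[7,17],[28,0],[36,19],[41,10],[46,0]]
[[7,17],[28,10],[31,0],[36,19],[41,10],[46,0]]
[[7,17],[28,10],[31,0],[36,19],[41,10],[46,0]]
[[7,17],[28,10],[31,0],[36,19],[41,10],[46,0]]
[[7,17],[28,10],[31,0],[36,19],[41,16],[49,0]]
[[7,17],[28,10],[33,0],[36,19],[41,16],[49,0]]
[[1,16],[7,17],[28,10],[33,0],[36,19],[41,16],[49,0]]
[[1,16],[7,17],[28,10],[33,0],[36,19],[41,16],[49,0]]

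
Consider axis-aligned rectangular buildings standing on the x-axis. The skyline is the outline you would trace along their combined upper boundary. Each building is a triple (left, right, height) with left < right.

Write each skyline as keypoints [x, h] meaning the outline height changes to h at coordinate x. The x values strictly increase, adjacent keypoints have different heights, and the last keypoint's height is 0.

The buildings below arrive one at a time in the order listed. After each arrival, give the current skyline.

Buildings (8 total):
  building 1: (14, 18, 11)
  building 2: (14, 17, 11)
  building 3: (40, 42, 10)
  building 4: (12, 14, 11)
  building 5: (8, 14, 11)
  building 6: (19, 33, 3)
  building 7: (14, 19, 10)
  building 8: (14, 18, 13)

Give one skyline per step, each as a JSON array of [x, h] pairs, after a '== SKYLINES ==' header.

== SKYLINES ==
[[14,11],[18,0]]
[[14,11],[18,0]]
[[14,11],[18,0],[40,10],[42,0]]
[[12,11],[18,0],[40,10],[42,0]]
[[8,11],[18,0],[40,10],[42,0]]
[[8,11],[18,0],[19,3],[33,0],[40,10],[42,0]]
[[8,11],[18,10],[19,3],[33,0],[40,10],[42,0]]
[[8,11],[14,13],[18,10],[19,3],[33,0],[40,10],[42,0]]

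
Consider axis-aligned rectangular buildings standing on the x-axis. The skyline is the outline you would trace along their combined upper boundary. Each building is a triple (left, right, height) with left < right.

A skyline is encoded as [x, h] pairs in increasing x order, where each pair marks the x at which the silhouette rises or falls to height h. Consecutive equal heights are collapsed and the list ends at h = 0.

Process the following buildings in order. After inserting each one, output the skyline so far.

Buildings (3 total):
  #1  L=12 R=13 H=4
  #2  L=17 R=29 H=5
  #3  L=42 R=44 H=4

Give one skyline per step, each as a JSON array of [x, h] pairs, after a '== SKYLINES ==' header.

== SKYLINES ==
[[12,4],[13,0]]
[[12,4],[13,0],[17,5],[29,0]]
[[12,4],[13,0],[17,5],[29,0],[42,4],[44,0]]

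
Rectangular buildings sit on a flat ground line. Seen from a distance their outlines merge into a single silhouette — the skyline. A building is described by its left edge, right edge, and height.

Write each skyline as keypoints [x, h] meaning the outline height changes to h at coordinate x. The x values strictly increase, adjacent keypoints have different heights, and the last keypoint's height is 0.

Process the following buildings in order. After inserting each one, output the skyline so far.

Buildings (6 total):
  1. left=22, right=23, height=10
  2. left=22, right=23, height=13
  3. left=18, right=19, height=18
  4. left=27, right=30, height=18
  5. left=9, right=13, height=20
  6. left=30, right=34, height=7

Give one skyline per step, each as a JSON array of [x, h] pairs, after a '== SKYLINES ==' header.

== SKYLINES ==
[[22,10],[23,0]]
[[22,13],[23,0]]
[[18,18],[19,0],[22,13],[23,0]]
[[18,18],[19,0],[22,13],[23,0],[27,18],[30,0]]
[[9,20],[13,0],[18,18],[19,0],[22,13],[23,0],[27,18],[30,0]]
[[9,20],[13,0],[18,18],[19,0],[22,13],[23,0],[27,18],[30,7],[34,0]]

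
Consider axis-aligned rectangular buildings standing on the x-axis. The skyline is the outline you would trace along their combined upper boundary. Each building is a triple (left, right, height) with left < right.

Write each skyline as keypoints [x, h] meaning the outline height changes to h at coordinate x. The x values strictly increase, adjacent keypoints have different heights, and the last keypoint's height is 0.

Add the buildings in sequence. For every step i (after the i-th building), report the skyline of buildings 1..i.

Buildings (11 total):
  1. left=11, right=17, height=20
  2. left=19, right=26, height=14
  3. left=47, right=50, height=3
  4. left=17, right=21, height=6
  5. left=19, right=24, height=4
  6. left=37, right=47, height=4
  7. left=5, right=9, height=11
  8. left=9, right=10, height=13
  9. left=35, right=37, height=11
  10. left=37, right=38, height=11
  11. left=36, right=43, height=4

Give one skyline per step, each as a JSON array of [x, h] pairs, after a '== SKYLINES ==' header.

== SKYLINES ==
[[11,20],[17,0]]
[[11,20],[17,0],[19,14],[26,0]]
[[11,20],[17,0],[19,14],[26,0],[47,3],[50,0]]
[[11,20],[17,6],[19,14],[26,0],[47,3],[50,0]]
[[11,20],[17,6],[19,14],[26,0],[47,3],[50,0]]
[[11,20],[17,6],[19,14],[26,0],[37,4],[47,3],[50,0]]
[[5,11],[9,0],[11,20],[17,6],[19,14],[26,0],[37,4],[47,3],[50,0]]
[[5,11],[9,13],[10,0],[11,20],[17,6],[19,14],[26,0],[37,4],[47,3],[50,0]]
[[5,11],[9,13],[10,0],[11,20],[17,6],[19,14],[26,0],[35,11],[37,4],[47,3],[50,0]]
[[5,11],[9,13],[10,0],[11,20],[17,6],[19,14],[26,0],[35,11],[38,4],[47,3],[50,0]]
[[5,11],[9,13],[10,0],[11,20],[17,6],[19,14],[26,0],[35,11],[38,4],[47,3],[50,0]]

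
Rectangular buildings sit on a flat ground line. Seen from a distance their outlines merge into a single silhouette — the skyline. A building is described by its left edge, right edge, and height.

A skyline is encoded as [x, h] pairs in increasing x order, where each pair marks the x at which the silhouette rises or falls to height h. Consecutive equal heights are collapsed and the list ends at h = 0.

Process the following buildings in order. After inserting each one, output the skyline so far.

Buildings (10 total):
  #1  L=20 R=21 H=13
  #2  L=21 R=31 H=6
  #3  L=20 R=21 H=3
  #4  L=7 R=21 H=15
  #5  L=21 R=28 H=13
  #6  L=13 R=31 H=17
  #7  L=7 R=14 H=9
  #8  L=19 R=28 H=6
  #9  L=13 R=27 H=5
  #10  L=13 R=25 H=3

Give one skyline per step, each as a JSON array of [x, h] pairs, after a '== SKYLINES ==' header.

== SKYLINES ==
[[20,13],[21,0]]
[[20,13],[21,6],[31,0]]
[[20,13],[21,6],[31,0]]
[[7,15],[21,6],[31,0]]
[[7,15],[21,13],[28,6],[31,0]]
[[7,15],[13,17],[31,0]]
[[7,15],[13,17],[31,0]]
[[7,15],[13,17],[31,0]]
[[7,15],[13,17],[31,0]]
[[7,15],[13,17],[31,0]]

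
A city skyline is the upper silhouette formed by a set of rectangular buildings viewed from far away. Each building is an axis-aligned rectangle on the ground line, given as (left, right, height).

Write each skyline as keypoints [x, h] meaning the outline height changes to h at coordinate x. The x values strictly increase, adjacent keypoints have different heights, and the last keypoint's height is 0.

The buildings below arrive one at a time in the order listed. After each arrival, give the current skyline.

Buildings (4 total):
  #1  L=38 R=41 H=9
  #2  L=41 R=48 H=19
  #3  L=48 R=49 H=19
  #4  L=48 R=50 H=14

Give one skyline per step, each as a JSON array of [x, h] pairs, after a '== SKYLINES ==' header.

== SKYLINES ==
[[38,9],[41,0]]
[[38,9],[41,19],[48,0]]
[[38,9],[41,19],[49,0]]
[[38,9],[41,19],[49,14],[50,0]]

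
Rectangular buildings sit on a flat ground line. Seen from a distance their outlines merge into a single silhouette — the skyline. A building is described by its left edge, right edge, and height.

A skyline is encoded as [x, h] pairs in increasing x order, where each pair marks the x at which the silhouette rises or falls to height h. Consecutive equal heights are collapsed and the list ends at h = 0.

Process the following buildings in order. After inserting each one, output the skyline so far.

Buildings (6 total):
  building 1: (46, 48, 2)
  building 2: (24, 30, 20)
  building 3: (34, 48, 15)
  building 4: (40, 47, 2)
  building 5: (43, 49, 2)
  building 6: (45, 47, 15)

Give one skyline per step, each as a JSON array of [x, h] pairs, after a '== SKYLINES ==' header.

== SKYLINES ==
[[46,2],[48,0]]
[[24,20],[30,0],[46,2],[48,0]]
[[24,20],[30,0],[34,15],[48,0]]
[[24,20],[30,0],[34,15],[48,0]]
[[24,20],[30,0],[34,15],[48,2],[49,0]]
[[24,20],[30,0],[34,15],[48,2],[49,0]]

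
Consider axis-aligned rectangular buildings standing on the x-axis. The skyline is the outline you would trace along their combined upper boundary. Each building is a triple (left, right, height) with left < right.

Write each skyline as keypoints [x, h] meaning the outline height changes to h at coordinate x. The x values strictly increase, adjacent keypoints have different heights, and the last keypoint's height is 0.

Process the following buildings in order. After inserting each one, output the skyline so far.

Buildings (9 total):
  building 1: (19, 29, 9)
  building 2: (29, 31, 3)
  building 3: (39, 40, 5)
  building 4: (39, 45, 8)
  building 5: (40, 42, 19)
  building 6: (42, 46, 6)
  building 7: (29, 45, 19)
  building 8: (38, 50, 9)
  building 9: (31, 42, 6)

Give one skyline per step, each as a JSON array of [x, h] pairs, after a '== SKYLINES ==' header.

== SKYLINES ==
[[19,9],[29,0]]
[[19,9],[29,3],[31,0]]
[[19,9],[29,3],[31,0],[39,5],[40,0]]
[[19,9],[29,3],[31,0],[39,8],[45,0]]
[[19,9],[29,3],[31,0],[39,8],[40,19],[42,8],[45,0]]
[[19,9],[29,3],[31,0],[39,8],[40,19],[42,8],[45,6],[46,0]]
[[19,9],[29,19],[45,6],[46,0]]
[[19,9],[29,19],[45,9],[50,0]]
[[19,9],[29,19],[45,9],[50,0]]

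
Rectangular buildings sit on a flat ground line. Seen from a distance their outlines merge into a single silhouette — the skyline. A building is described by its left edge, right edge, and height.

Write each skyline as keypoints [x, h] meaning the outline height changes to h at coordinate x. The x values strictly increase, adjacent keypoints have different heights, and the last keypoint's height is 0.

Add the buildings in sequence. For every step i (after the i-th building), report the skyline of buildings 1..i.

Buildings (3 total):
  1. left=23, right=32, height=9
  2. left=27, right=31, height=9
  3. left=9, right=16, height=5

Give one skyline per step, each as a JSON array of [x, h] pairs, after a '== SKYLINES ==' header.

== SKYLINES ==
[[23,9],[32,0]]
[[23,9],[32,0]]
[[9,5],[16,0],[23,9],[32,0]]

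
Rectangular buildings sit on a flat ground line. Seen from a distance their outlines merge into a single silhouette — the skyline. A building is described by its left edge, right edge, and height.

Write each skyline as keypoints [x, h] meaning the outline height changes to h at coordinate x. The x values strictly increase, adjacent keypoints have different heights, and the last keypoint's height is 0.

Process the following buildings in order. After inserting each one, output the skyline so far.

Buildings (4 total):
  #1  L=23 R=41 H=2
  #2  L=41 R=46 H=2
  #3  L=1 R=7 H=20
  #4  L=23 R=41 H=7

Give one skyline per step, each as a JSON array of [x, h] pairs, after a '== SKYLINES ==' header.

== SKYLINES ==
[[23,2],[41,0]]
[[23,2],[46,0]]
[[1,20],[7,0],[23,2],[46,0]]
[[1,20],[7,0],[23,7],[41,2],[46,0]]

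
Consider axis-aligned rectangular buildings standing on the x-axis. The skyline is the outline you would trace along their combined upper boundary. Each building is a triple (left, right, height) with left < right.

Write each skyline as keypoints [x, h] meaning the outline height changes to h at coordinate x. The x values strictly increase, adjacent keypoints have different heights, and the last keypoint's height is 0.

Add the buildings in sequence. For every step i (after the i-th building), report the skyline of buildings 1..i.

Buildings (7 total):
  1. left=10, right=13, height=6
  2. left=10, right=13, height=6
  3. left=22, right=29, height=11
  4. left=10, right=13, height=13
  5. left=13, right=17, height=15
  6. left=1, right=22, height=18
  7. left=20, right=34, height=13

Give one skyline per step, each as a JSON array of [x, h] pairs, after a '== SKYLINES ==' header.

== SKYLINES ==
[[10,6],[13,0]]
[[10,6],[13,0]]
[[10,6],[13,0],[22,11],[29,0]]
[[10,13],[13,0],[22,11],[29,0]]
[[10,13],[13,15],[17,0],[22,11],[29,0]]
[[1,18],[22,11],[29,0]]
[[1,18],[22,13],[34,0]]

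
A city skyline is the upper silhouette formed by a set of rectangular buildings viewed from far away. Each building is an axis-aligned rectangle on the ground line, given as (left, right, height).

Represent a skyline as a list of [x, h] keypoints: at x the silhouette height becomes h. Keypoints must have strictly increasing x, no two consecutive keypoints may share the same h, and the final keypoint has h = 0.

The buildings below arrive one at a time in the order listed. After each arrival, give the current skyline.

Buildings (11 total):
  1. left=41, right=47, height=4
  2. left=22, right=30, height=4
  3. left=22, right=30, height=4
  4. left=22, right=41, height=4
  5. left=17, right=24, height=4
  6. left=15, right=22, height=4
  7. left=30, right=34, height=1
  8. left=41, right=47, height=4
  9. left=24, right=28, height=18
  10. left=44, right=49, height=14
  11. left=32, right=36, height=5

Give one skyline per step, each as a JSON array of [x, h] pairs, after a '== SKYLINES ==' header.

== SKYLINES ==
[[41,4],[47,0]]
[[22,4],[30,0],[41,4],[47,0]]
[[22,4],[30,0],[41,4],[47,0]]
[[22,4],[47,0]]
[[17,4],[47,0]]
[[15,4],[47,0]]
[[15,4],[47,0]]
[[15,4],[47,0]]
[[15,4],[24,18],[28,4],[47,0]]
[[15,4],[24,18],[28,4],[44,14],[49,0]]
[[15,4],[24,18],[28,4],[32,5],[36,4],[44,14],[49,0]]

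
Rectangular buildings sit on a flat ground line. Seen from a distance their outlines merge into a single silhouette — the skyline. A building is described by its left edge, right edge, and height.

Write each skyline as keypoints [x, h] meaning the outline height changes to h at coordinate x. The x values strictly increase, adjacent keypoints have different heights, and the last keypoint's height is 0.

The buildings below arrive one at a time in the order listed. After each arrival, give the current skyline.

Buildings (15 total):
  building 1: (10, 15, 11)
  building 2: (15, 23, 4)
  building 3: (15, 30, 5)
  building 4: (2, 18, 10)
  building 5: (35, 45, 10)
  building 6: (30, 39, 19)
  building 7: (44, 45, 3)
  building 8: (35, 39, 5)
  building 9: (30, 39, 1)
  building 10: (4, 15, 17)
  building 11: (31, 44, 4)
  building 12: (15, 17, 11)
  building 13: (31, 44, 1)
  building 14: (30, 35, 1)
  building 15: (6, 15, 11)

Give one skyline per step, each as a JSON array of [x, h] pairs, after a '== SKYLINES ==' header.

== SKYLINES ==
[[10,11],[15,0]]
[[10,11],[15,4],[23,0]]
[[10,11],[15,5],[30,0]]
[[2,10],[10,11],[15,10],[18,5],[30,0]]
[[2,10],[10,11],[15,10],[18,5],[30,0],[35,10],[45,0]]
[[2,10],[10,11],[15,10],[18,5],[30,19],[39,10],[45,0]]
[[2,10],[10,11],[15,10],[18,5],[30,19],[39,10],[45,0]]
[[2,10],[10,11],[15,10],[18,5],[30,19],[39,10],[45,0]]
[[2,10],[10,11],[15,10],[18,5],[30,19],[39,10],[45,0]]
[[2,10],[4,17],[15,10],[18,5],[30,19],[39,10],[45,0]]
[[2,10],[4,17],[15,10],[18,5],[30,19],[39,10],[45,0]]
[[2,10],[4,17],[15,11],[17,10],[18,5],[30,19],[39,10],[45,0]]
[[2,10],[4,17],[15,11],[17,10],[18,5],[30,19],[39,10],[45,0]]
[[2,10],[4,17],[15,11],[17,10],[18,5],[30,19],[39,10],[45,0]]
[[2,10],[4,17],[15,11],[17,10],[18,5],[30,19],[39,10],[45,0]]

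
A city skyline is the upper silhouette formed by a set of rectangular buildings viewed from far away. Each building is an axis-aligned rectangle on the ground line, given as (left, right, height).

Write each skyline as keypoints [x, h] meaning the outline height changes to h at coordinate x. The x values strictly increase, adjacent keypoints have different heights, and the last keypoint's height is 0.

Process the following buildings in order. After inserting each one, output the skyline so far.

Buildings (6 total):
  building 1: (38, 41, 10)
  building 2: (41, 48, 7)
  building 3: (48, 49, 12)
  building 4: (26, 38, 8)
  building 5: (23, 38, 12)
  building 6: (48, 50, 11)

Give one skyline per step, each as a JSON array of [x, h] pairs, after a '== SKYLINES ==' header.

== SKYLINES ==
[[38,10],[41,0]]
[[38,10],[41,7],[48,0]]
[[38,10],[41,7],[48,12],[49,0]]
[[26,8],[38,10],[41,7],[48,12],[49,0]]
[[23,12],[38,10],[41,7],[48,12],[49,0]]
[[23,12],[38,10],[41,7],[48,12],[49,11],[50,0]]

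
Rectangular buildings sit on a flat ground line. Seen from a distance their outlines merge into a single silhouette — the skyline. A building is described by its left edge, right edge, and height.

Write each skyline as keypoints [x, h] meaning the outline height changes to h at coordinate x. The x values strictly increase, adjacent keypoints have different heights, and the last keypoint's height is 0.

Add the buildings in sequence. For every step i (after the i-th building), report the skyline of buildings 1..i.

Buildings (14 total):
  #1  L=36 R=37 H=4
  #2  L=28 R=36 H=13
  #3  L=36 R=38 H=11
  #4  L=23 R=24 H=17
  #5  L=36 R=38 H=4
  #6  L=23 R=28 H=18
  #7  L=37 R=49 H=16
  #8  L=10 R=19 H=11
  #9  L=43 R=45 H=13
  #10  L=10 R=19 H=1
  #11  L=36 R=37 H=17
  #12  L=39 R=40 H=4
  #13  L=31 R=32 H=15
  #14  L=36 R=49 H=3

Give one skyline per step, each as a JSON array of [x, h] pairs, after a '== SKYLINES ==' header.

== SKYLINES ==
[[36,4],[37,0]]
[[28,13],[36,4],[37,0]]
[[28,13],[36,11],[38,0]]
[[23,17],[24,0],[28,13],[36,11],[38,0]]
[[23,17],[24,0],[28,13],[36,11],[38,0]]
[[23,18],[28,13],[36,11],[38,0]]
[[23,18],[28,13],[36,11],[37,16],[49,0]]
[[10,11],[19,0],[23,18],[28,13],[36,11],[37,16],[49,0]]
[[10,11],[19,0],[23,18],[28,13],[36,11],[37,16],[49,0]]
[[10,11],[19,0],[23,18],[28,13],[36,11],[37,16],[49,0]]
[[10,11],[19,0],[23,18],[28,13],[36,17],[37,16],[49,0]]
[[10,11],[19,0],[23,18],[28,13],[36,17],[37,16],[49,0]]
[[10,11],[19,0],[23,18],[28,13],[31,15],[32,13],[36,17],[37,16],[49,0]]
[[10,11],[19,0],[23,18],[28,13],[31,15],[32,13],[36,17],[37,16],[49,0]]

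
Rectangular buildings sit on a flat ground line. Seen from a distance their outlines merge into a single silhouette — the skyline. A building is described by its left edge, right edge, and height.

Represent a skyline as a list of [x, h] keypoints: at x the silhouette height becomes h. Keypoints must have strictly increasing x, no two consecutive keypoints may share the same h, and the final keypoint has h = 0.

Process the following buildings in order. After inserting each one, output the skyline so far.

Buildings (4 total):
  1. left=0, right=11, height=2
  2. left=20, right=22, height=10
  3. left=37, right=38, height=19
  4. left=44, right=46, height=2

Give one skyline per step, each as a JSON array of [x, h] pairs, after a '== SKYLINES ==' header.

== SKYLINES ==
[[0,2],[11,0]]
[[0,2],[11,0],[20,10],[22,0]]
[[0,2],[11,0],[20,10],[22,0],[37,19],[38,0]]
[[0,2],[11,0],[20,10],[22,0],[37,19],[38,0],[44,2],[46,0]]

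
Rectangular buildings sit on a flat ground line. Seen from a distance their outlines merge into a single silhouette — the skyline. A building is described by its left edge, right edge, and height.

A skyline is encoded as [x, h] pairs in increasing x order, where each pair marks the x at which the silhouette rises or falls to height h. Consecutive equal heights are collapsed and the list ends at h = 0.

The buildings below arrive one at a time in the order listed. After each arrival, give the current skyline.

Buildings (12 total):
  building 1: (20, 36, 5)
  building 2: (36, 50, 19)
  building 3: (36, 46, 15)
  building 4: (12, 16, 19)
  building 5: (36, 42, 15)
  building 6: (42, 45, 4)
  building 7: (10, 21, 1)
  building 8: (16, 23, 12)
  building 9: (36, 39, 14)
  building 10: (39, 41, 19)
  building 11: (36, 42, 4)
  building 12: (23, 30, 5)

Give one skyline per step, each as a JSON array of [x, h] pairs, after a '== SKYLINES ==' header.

== SKYLINES ==
[[20,5],[36,0]]
[[20,5],[36,19],[50,0]]
[[20,5],[36,19],[50,0]]
[[12,19],[16,0],[20,5],[36,19],[50,0]]
[[12,19],[16,0],[20,5],[36,19],[50,0]]
[[12,19],[16,0],[20,5],[36,19],[50,0]]
[[10,1],[12,19],[16,1],[20,5],[36,19],[50,0]]
[[10,1],[12,19],[16,12],[23,5],[36,19],[50,0]]
[[10,1],[12,19],[16,12],[23,5],[36,19],[50,0]]
[[10,1],[12,19],[16,12],[23,5],[36,19],[50,0]]
[[10,1],[12,19],[16,12],[23,5],[36,19],[50,0]]
[[10,1],[12,19],[16,12],[23,5],[36,19],[50,0]]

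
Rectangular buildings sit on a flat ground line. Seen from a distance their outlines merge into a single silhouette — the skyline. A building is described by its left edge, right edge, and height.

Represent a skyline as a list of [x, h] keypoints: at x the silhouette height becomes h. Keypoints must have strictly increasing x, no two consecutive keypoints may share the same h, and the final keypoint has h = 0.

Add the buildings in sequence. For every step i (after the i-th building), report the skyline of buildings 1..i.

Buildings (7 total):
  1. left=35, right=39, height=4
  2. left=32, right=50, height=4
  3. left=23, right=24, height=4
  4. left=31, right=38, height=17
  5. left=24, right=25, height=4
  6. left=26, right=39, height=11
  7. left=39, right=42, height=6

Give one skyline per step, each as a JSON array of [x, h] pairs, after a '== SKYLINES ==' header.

== SKYLINES ==
[[35,4],[39,0]]
[[32,4],[50,0]]
[[23,4],[24,0],[32,4],[50,0]]
[[23,4],[24,0],[31,17],[38,4],[50,0]]
[[23,4],[25,0],[31,17],[38,4],[50,0]]
[[23,4],[25,0],[26,11],[31,17],[38,11],[39,4],[50,0]]
[[23,4],[25,0],[26,11],[31,17],[38,11],[39,6],[42,4],[50,0]]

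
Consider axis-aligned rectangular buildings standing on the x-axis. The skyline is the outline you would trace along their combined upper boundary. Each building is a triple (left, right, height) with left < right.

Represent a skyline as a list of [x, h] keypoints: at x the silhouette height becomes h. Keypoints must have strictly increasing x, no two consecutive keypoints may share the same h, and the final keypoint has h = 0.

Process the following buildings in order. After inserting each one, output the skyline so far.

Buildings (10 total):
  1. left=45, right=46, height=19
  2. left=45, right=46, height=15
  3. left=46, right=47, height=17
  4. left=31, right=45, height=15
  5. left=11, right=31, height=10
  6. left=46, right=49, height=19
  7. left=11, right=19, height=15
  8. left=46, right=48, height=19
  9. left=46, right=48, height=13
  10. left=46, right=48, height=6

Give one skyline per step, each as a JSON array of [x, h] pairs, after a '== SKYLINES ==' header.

== SKYLINES ==
[[45,19],[46,0]]
[[45,19],[46,0]]
[[45,19],[46,17],[47,0]]
[[31,15],[45,19],[46,17],[47,0]]
[[11,10],[31,15],[45,19],[46,17],[47,0]]
[[11,10],[31,15],[45,19],[49,0]]
[[11,15],[19,10],[31,15],[45,19],[49,0]]
[[11,15],[19,10],[31,15],[45,19],[49,0]]
[[11,15],[19,10],[31,15],[45,19],[49,0]]
[[11,15],[19,10],[31,15],[45,19],[49,0]]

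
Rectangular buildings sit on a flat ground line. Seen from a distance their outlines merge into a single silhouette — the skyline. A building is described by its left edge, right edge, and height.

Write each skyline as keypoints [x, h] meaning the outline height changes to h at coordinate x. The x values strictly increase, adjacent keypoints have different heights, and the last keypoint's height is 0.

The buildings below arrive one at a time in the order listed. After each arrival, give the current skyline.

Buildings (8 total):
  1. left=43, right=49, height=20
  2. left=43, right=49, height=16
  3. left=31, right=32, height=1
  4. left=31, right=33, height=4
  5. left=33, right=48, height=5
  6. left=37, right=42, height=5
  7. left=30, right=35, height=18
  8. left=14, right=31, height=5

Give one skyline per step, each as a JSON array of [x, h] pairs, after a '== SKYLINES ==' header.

== SKYLINES ==
[[43,20],[49,0]]
[[43,20],[49,0]]
[[31,1],[32,0],[43,20],[49,0]]
[[31,4],[33,0],[43,20],[49,0]]
[[31,4],[33,5],[43,20],[49,0]]
[[31,4],[33,5],[43,20],[49,0]]
[[30,18],[35,5],[43,20],[49,0]]
[[14,5],[30,18],[35,5],[43,20],[49,0]]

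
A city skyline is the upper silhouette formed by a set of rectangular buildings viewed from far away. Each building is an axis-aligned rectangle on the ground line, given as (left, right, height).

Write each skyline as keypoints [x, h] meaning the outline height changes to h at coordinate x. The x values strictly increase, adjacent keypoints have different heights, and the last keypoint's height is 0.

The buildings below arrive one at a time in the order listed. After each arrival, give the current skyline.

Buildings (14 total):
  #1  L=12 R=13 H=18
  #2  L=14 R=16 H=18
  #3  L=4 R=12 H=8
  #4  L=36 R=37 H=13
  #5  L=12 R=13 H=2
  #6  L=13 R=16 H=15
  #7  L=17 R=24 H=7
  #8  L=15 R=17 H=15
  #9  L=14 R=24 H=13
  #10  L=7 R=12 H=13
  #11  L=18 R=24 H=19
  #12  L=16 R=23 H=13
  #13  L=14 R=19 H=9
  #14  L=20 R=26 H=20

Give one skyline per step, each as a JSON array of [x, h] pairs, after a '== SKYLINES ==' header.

== SKYLINES ==
[[12,18],[13,0]]
[[12,18],[13,0],[14,18],[16,0]]
[[4,8],[12,18],[13,0],[14,18],[16,0]]
[[4,8],[12,18],[13,0],[14,18],[16,0],[36,13],[37,0]]
[[4,8],[12,18],[13,0],[14,18],[16,0],[36,13],[37,0]]
[[4,8],[12,18],[13,15],[14,18],[16,0],[36,13],[37,0]]
[[4,8],[12,18],[13,15],[14,18],[16,0],[17,7],[24,0],[36,13],[37,0]]
[[4,8],[12,18],[13,15],[14,18],[16,15],[17,7],[24,0],[36,13],[37,0]]
[[4,8],[12,18],[13,15],[14,18],[16,15],[17,13],[24,0],[36,13],[37,0]]
[[4,8],[7,13],[12,18],[13,15],[14,18],[16,15],[17,13],[24,0],[36,13],[37,0]]
[[4,8],[7,13],[12,18],[13,15],[14,18],[16,15],[17,13],[18,19],[24,0],[36,13],[37,0]]
[[4,8],[7,13],[12,18],[13,15],[14,18],[16,15],[17,13],[18,19],[24,0],[36,13],[37,0]]
[[4,8],[7,13],[12,18],[13,15],[14,18],[16,15],[17,13],[18,19],[24,0],[36,13],[37,0]]
[[4,8],[7,13],[12,18],[13,15],[14,18],[16,15],[17,13],[18,19],[20,20],[26,0],[36,13],[37,0]]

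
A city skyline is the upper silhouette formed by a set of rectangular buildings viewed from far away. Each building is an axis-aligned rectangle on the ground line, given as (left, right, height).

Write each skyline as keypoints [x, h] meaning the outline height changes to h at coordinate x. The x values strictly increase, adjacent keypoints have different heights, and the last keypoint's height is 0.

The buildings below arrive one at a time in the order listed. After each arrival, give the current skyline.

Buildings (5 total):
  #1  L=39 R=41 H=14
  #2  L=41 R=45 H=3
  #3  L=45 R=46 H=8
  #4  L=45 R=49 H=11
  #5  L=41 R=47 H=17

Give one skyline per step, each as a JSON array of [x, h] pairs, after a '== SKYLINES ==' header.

== SKYLINES ==
[[39,14],[41,0]]
[[39,14],[41,3],[45,0]]
[[39,14],[41,3],[45,8],[46,0]]
[[39,14],[41,3],[45,11],[49,0]]
[[39,14],[41,17],[47,11],[49,0]]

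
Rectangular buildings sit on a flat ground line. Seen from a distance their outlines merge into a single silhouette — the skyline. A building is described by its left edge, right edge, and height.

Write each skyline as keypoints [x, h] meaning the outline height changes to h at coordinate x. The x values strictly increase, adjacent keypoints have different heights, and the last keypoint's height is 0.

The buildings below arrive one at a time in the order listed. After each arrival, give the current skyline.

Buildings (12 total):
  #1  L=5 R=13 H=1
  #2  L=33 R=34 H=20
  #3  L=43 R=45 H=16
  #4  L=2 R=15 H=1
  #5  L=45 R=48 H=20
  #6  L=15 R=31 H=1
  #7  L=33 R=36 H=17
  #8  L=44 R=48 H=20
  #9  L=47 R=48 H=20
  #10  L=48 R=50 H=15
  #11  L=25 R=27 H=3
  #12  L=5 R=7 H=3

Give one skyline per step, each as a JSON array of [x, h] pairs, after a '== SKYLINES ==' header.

== SKYLINES ==
[[5,1],[13,0]]
[[5,1],[13,0],[33,20],[34,0]]
[[5,1],[13,0],[33,20],[34,0],[43,16],[45,0]]
[[2,1],[15,0],[33,20],[34,0],[43,16],[45,0]]
[[2,1],[15,0],[33,20],[34,0],[43,16],[45,20],[48,0]]
[[2,1],[31,0],[33,20],[34,0],[43,16],[45,20],[48,0]]
[[2,1],[31,0],[33,20],[34,17],[36,0],[43,16],[45,20],[48,0]]
[[2,1],[31,0],[33,20],[34,17],[36,0],[43,16],[44,20],[48,0]]
[[2,1],[31,0],[33,20],[34,17],[36,0],[43,16],[44,20],[48,0]]
[[2,1],[31,0],[33,20],[34,17],[36,0],[43,16],[44,20],[48,15],[50,0]]
[[2,1],[25,3],[27,1],[31,0],[33,20],[34,17],[36,0],[43,16],[44,20],[48,15],[50,0]]
[[2,1],[5,3],[7,1],[25,3],[27,1],[31,0],[33,20],[34,17],[36,0],[43,16],[44,20],[48,15],[50,0]]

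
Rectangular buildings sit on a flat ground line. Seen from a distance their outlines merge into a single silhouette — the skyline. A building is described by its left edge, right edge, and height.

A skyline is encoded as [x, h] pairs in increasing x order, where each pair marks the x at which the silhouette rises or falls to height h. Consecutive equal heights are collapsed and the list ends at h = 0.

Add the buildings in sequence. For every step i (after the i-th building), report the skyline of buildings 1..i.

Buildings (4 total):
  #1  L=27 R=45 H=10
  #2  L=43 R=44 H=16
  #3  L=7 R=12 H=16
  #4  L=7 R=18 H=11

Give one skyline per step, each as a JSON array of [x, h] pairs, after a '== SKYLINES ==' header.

== SKYLINES ==
[[27,10],[45,0]]
[[27,10],[43,16],[44,10],[45,0]]
[[7,16],[12,0],[27,10],[43,16],[44,10],[45,0]]
[[7,16],[12,11],[18,0],[27,10],[43,16],[44,10],[45,0]]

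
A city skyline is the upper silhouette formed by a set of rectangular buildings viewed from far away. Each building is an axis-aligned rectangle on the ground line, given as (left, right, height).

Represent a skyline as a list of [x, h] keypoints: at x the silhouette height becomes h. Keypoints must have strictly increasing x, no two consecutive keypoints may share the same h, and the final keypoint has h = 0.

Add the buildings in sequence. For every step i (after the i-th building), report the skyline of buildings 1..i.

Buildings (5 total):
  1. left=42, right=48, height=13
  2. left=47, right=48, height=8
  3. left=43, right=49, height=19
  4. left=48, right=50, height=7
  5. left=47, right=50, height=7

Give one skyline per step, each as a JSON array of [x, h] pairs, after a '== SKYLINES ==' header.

== SKYLINES ==
[[42,13],[48,0]]
[[42,13],[48,0]]
[[42,13],[43,19],[49,0]]
[[42,13],[43,19],[49,7],[50,0]]
[[42,13],[43,19],[49,7],[50,0]]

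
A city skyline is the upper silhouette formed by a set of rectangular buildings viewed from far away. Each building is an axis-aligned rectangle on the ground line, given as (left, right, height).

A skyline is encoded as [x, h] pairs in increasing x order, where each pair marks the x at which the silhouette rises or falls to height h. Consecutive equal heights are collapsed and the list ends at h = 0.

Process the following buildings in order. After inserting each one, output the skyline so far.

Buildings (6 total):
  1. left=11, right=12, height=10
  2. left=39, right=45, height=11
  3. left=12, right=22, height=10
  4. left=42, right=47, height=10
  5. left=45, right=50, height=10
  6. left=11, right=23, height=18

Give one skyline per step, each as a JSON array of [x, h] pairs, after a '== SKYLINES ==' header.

== SKYLINES ==
[[11,10],[12,0]]
[[11,10],[12,0],[39,11],[45,0]]
[[11,10],[22,0],[39,11],[45,0]]
[[11,10],[22,0],[39,11],[45,10],[47,0]]
[[11,10],[22,0],[39,11],[45,10],[50,0]]
[[11,18],[23,0],[39,11],[45,10],[50,0]]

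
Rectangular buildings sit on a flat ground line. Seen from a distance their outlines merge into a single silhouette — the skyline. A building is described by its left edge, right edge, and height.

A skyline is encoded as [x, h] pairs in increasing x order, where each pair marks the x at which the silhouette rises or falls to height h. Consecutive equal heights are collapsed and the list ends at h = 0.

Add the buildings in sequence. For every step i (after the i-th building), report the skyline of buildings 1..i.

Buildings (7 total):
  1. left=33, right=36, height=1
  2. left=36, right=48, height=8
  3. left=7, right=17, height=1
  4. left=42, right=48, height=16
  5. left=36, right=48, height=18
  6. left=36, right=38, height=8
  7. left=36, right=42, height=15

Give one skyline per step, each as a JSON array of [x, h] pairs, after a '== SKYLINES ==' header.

== SKYLINES ==
[[33,1],[36,0]]
[[33,1],[36,8],[48,0]]
[[7,1],[17,0],[33,1],[36,8],[48,0]]
[[7,1],[17,0],[33,1],[36,8],[42,16],[48,0]]
[[7,1],[17,0],[33,1],[36,18],[48,0]]
[[7,1],[17,0],[33,1],[36,18],[48,0]]
[[7,1],[17,0],[33,1],[36,18],[48,0]]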